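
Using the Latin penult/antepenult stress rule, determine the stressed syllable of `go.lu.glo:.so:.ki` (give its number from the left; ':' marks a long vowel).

Classical Latin: stress the penult if heavy (long vowel or closed), else the antepenult.
Weights: 3 glo: H, 4 so: H, 5 ki L.
The penult (syllable 4, so:) is heavy, so it takes stress.
Stress on syllable 4: go.lu.glo:.ˈso:.ki.

4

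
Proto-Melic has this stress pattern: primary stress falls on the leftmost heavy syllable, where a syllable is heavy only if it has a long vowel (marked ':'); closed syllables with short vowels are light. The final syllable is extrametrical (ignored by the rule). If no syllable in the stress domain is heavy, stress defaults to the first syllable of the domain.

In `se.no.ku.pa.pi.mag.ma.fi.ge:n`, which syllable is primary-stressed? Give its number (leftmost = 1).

1

The final syllable (9, ge:n) is extrametrical; the stress domain is syllables 1–8.
Weights: 1 se L, 2 no L, 3 ku L, 4 pa L, 5 pi L, 6 mag L, 7 ma L, 8 fi L.
No heavy syllable in the domain; default to the first syllable of the domain = syllable 1.
Primary stress: syllable 1 → ˈse.no.ku.pa.pi.mag.ma.fi.ge:n.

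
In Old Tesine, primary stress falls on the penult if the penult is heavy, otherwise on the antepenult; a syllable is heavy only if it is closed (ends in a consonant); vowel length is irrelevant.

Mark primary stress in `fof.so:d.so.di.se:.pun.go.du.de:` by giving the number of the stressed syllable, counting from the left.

Weights: 7 go L, 8 du L, 9 de: L.
The penult (syllable 8, du) is light, so stress falls on the antepenult (syllable 7, go).
Primary stress: syllable 7 → fof.so:d.so.di.se:.pun.ˈgo.du.de:.

7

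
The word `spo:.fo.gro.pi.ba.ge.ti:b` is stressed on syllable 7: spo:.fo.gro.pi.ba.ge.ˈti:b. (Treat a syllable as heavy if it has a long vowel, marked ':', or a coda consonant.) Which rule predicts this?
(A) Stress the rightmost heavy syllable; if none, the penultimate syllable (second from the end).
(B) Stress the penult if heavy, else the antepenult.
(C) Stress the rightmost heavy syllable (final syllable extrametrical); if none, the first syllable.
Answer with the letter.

A

Rule A → syllable 7 ✓.
Rule B → syllable 5 (observed: 7).
Rule C → syllable 1 (observed: 7).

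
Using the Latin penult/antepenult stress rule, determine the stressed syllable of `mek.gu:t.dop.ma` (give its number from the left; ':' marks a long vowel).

3

Classical Latin: stress the penult if heavy (long vowel or closed), else the antepenult.
Weights: 2 gu:t H, 3 dop H, 4 ma L.
The penult (syllable 3, dop) is heavy, so it takes stress.
Stress on syllable 3: mek.gu:t.ˈdop.ma.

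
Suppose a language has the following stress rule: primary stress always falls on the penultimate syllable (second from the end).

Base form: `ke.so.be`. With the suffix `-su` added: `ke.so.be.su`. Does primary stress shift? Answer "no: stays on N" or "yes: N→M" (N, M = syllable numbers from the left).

Base `ke.so.be` (3 syllables):
  The word has 3 syllables; the penultimate syllable (second from the end) is syllable 2 (so).
  → primary stress on syllable 2.
Suffixed `ke.so.be.su` (4 syllables):
  The word has 4 syllables; the penultimate syllable (second from the end) is syllable 3 (be).
  → primary stress on syllable 3.

yes: 2→3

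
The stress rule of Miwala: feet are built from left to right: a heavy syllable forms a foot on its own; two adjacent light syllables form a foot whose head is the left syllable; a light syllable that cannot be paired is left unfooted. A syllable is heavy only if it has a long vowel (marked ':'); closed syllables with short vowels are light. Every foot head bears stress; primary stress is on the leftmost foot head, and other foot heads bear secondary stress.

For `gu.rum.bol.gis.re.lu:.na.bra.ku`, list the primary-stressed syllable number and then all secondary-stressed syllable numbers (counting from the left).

primary 1, secondary 3, 6, 7

Weights: 1 gu L, 2 rum L, 3 bol L, 4 gis L, 5 re L, 6 lu: H, 7 na L, 8 bra L, 9 ku L.
Parse left to right (heavy = foot alone; LL = one foot; stranded L unfooted): (ˈgu.rum) (ˈbol.gis) re (ˈlu:) (ˈna.bra) ku.
Foot heads: 1, 3, 6, 7.
Primary stress on the leftmost head = syllable 1.
Secondary stress on 3, 6, 7: ˈgu.rum.ˌbol.gis.re.ˌlu:.ˌna.bra.ku.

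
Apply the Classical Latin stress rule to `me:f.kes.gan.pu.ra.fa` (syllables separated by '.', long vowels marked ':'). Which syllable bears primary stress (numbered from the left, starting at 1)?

4

Classical Latin: stress the penult if heavy (long vowel or closed), else the antepenult.
Weights: 4 pu L, 5 ra L, 6 fa L.
The penult (syllable 5, ra) is light, so stress falls on the antepenult (syllable 4, pu).
Stress on syllable 4: me:f.kes.gan.ˈpu.ra.fa.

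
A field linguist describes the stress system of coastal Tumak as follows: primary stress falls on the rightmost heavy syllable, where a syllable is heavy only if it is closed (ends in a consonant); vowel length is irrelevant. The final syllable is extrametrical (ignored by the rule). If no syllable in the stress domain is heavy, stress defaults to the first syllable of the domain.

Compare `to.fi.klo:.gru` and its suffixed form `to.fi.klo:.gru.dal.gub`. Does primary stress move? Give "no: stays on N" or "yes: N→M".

yes: 1→5

Base `to.fi.klo:.gru` (4 syllables):
  The final syllable (4, gru) is extrametrical; the stress domain is syllables 1–3.
  Weights: 1 to L, 2 fi L, 3 klo: L.
  No heavy syllable in the domain; default to the first syllable of the domain = syllable 1.
  → primary stress on syllable 1.
Suffixed `to.fi.klo:.gru.dal.gub` (6 syllables):
  The final syllable (6, gub) is extrametrical; the stress domain is syllables 1–5.
  Weights: 1 to L, 2 fi L, 3 klo: L, 4 gru L, 5 dal H.
  Heavy syllables in the domain: 5. The rightmost is syllable 5 (dal).
  → primary stress on syllable 5.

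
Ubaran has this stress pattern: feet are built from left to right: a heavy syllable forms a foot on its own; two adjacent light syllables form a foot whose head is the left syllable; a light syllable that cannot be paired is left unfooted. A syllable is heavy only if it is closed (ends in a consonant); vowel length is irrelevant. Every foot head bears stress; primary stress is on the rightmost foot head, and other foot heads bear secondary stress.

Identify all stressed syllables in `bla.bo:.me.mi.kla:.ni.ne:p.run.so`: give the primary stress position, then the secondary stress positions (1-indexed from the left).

Weights: 1 bla L, 2 bo: L, 3 me L, 4 mi L, 5 kla: L, 6 ni L, 7 ne:p H, 8 run H, 9 so L.
Parse left to right (heavy = foot alone; LL = one foot; stranded L unfooted): (ˈbla.bo:) (ˈme.mi) (ˈkla:.ni) (ˈne:p) (ˈrun) so.
Foot heads: 1, 3, 5, 7, 8.
Primary stress on the rightmost head = syllable 8.
Secondary stress on 1, 3, 5, 7: ˌbla.bo:.ˌme.mi.ˌkla:.ni.ˌne:p.ˈrun.so.

primary 8, secondary 1, 3, 5, 7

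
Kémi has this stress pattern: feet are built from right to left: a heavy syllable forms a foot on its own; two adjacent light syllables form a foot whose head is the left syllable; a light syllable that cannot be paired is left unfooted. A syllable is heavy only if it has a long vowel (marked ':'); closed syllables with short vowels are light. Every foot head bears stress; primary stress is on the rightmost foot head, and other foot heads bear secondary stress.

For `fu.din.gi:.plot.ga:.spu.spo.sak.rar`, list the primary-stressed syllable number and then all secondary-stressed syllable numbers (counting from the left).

primary 8, secondary 1, 3, 5, 6

Weights: 1 fu L, 2 din L, 3 gi: H, 4 plot L, 5 ga: H, 6 spu L, 7 spo L, 8 sak L, 9 rar L.
Parse right to left (heavy = foot alone; LL = one foot; stranded L unfooted): (ˈfu.din) (ˈgi:) plot (ˈga:) (ˈspu.spo) (ˈsak.rar).
Foot heads: 1, 3, 5, 6, 8.
Primary stress on the rightmost head = syllable 8.
Secondary stress on 1, 3, 5, 6: ˌfu.din.ˌgi:.plot.ˌga:.ˌspu.spo.ˈsak.rar.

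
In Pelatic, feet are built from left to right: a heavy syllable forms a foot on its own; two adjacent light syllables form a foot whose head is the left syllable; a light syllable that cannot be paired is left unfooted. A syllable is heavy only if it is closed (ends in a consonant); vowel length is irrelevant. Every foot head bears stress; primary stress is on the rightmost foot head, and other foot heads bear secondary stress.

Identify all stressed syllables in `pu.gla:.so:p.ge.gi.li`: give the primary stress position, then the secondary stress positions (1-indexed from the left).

primary 4, secondary 1, 3

Weights: 1 pu L, 2 gla: L, 3 so:p H, 4 ge L, 5 gi L, 6 li L.
Parse left to right (heavy = foot alone; LL = one foot; stranded L unfooted): (ˈpu.gla:) (ˈso:p) (ˈge.gi) li.
Foot heads: 1, 3, 4.
Primary stress on the rightmost head = syllable 4.
Secondary stress on 1, 3: ˌpu.gla:.ˌso:p.ˈge.gi.li.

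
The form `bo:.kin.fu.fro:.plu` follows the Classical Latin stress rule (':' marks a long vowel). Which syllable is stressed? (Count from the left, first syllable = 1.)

Classical Latin: stress the penult if heavy (long vowel or closed), else the antepenult.
Weights: 3 fu L, 4 fro: H, 5 plu L.
The penult (syllable 4, fro:) is heavy, so it takes stress.
Stress on syllable 4: bo:.kin.fu.ˈfro:.plu.

4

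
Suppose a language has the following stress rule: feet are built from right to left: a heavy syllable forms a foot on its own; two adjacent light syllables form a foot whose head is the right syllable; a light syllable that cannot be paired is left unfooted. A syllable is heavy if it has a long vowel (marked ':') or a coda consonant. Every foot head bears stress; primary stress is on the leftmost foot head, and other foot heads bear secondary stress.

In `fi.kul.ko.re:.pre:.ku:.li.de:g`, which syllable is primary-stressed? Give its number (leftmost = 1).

2

Weights: 1 fi L, 2 kul H, 3 ko L, 4 re: H, 5 pre: H, 6 ku: H, 7 li L, 8 de:g H.
Parse right to left (heavy = foot alone; LL = one foot; stranded L unfooted): fi (ˈkul) ko (ˈre:) (ˈpre:) (ˈku:) li (ˈde:g).
Foot heads: 2, 4, 5, 6, 8.
Primary stress on the leftmost head = syllable 2.
Primary stress: syllable 2 → fi.ˈkul.ko.re:.pre:.ku:.li.de:g.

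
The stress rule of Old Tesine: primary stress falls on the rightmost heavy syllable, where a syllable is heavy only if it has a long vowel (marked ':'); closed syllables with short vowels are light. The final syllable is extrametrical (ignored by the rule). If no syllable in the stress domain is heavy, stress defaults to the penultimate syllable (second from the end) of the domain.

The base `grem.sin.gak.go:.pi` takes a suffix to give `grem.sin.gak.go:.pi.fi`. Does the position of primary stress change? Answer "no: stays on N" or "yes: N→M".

no: stays on 4

Base `grem.sin.gak.go:.pi` (5 syllables):
  The final syllable (5, pi) is extrametrical; the stress domain is syllables 1–4.
  Weights: 1 grem L, 2 sin L, 3 gak L, 4 go: H.
  Heavy syllables in the domain: 4. The rightmost is syllable 4 (go:).
  → primary stress on syllable 4.
Suffixed `grem.sin.gak.go:.pi.fi` (6 syllables):
  The final syllable (6, fi) is extrametrical; the stress domain is syllables 1–5.
  Weights: 1 grem L, 2 sin L, 3 gak L, 4 go: H, 5 pi L.
  Heavy syllables in the domain: 4. The rightmost is syllable 4 (go:).
  → primary stress on syllable 4.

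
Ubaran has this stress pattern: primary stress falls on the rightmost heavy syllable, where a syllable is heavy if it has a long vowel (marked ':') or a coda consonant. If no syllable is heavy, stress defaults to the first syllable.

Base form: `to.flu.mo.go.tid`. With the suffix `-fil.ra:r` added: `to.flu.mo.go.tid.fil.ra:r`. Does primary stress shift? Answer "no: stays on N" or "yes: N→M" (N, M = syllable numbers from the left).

yes: 5→7

Base `to.flu.mo.go.tid` (5 syllables):
  Weights: 1 to L, 2 flu L, 3 mo L, 4 go L, 5 tid H.
  Heavy syllables in the domain: 5. The rightmost is syllable 5 (tid).
  → primary stress on syllable 5.
Suffixed `to.flu.mo.go.tid.fil.ra:r` (7 syllables):
  Weights: 1 to L, 2 flu L, 3 mo L, 4 go L, 5 tid H, 6 fil H, 7 ra:r H.
  Heavy syllables in the domain: 5, 6, 7. The rightmost is syllable 7 (ra:r).
  → primary stress on syllable 7.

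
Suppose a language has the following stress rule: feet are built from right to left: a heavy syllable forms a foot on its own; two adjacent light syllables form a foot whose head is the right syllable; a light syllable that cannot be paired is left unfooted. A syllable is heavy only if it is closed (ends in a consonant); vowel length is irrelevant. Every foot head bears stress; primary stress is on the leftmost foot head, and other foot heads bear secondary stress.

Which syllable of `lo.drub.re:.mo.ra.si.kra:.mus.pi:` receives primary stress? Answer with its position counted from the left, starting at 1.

Weights: 1 lo L, 2 drub H, 3 re: L, 4 mo L, 5 ra L, 6 si L, 7 kra: L, 8 mus H, 9 pi: L.
Parse right to left (heavy = foot alone; LL = one foot; stranded L unfooted): lo (ˈdrub) re: (mo.ˈra) (si.ˈkra:) (ˈmus) pi:.
Foot heads: 2, 5, 7, 8.
Primary stress on the leftmost head = syllable 2.
Primary stress: syllable 2 → lo.ˈdrub.re:.mo.ra.si.kra:.mus.pi:.

2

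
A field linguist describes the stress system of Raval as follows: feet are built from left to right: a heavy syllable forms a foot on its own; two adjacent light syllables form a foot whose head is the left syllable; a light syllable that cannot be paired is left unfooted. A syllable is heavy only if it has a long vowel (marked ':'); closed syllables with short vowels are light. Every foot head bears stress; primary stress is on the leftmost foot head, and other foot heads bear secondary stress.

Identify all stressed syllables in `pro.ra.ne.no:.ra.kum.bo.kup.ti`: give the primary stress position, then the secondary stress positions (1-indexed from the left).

primary 1, secondary 4, 5, 7

Weights: 1 pro L, 2 ra L, 3 ne L, 4 no: H, 5 ra L, 6 kum L, 7 bo L, 8 kup L, 9 ti L.
Parse left to right (heavy = foot alone; LL = one foot; stranded L unfooted): (ˈpro.ra) ne (ˈno:) (ˈra.kum) (ˈbo.kup) ti.
Foot heads: 1, 4, 5, 7.
Primary stress on the leftmost head = syllable 1.
Secondary stress on 4, 5, 7: ˈpro.ra.ne.ˌno:.ˌra.kum.ˌbo.kup.ti.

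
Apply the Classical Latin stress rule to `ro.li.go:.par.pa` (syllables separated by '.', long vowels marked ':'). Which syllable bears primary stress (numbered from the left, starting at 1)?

Classical Latin: stress the penult if heavy (long vowel or closed), else the antepenult.
Weights: 3 go: H, 4 par H, 5 pa L.
The penult (syllable 4, par) is heavy, so it takes stress.
Stress on syllable 4: ro.li.go:.ˈpar.pa.

4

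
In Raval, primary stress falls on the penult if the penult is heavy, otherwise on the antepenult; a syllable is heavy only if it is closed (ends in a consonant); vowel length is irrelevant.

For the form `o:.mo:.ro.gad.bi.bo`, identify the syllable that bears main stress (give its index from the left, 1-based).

4

Weights: 4 gad H, 5 bi L, 6 bo L.
The penult (syllable 5, bi) is light, so stress falls on the antepenult (syllable 4, gad).
Primary stress: syllable 4 → o:.mo:.ro.ˈgad.bi.bo.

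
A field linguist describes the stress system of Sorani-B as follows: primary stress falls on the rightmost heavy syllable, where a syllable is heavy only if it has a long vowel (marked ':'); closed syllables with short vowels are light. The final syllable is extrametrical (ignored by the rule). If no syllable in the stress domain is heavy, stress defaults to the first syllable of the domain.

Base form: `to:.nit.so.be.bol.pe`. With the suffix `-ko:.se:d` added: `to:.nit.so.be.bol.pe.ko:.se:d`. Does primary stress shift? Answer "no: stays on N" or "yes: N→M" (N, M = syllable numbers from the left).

yes: 1→7

Base `to:.nit.so.be.bol.pe` (6 syllables):
  The final syllable (6, pe) is extrametrical; the stress domain is syllables 1–5.
  Weights: 1 to: H, 2 nit L, 3 so L, 4 be L, 5 bol L.
  Heavy syllables in the domain: 1. The rightmost is syllable 1 (to:).
  → primary stress on syllable 1.
Suffixed `to:.nit.so.be.bol.pe.ko:.se:d` (8 syllables):
  The final syllable (8, se:d) is extrametrical; the stress domain is syllables 1–7.
  Weights: 1 to: H, 2 nit L, 3 so L, 4 be L, 5 bol L, 6 pe L, 7 ko: H.
  Heavy syllables in the domain: 1, 7. The rightmost is syllable 7 (ko:).
  → primary stress on syllable 7.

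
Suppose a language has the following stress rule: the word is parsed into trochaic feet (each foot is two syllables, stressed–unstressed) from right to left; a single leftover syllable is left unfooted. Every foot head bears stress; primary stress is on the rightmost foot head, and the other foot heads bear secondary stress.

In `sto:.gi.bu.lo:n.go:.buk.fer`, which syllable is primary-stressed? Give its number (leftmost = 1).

Parse right to left into trochaic (ˈσσ) feet: sto: (ˈgi.bu) (ˈlo:n.go:) (ˈbuk.fer). Syllable 1 is left unfooted.
Foot heads (stressed positions): 2, 4, 6.
End Rule Rightmost: primary stress on the rightmost head = syllable 6.
Primary stress: syllable 6 → sto:.gi.bu.lo:n.go:.ˈbuk.fer.

6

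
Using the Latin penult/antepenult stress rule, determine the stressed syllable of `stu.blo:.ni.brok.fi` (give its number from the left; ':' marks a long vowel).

Classical Latin: stress the penult if heavy (long vowel or closed), else the antepenult.
Weights: 3 ni L, 4 brok H, 5 fi L.
The penult (syllable 4, brok) is heavy, so it takes stress.
Stress on syllable 4: stu.blo:.ni.ˈbrok.fi.

4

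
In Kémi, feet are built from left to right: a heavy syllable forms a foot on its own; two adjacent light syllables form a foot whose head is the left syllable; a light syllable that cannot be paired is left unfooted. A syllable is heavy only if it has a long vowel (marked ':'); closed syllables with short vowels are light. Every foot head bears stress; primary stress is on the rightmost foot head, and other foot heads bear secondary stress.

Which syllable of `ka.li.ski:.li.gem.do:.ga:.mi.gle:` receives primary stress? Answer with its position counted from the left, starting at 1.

9

Weights: 1 ka L, 2 li L, 3 ski: H, 4 li L, 5 gem L, 6 do: H, 7 ga: H, 8 mi L, 9 gle: H.
Parse left to right (heavy = foot alone; LL = one foot; stranded L unfooted): (ˈka.li) (ˈski:) (ˈli.gem) (ˈdo:) (ˈga:) mi (ˈgle:).
Foot heads: 1, 3, 4, 6, 7, 9.
Primary stress on the rightmost head = syllable 9.
Primary stress: syllable 9 → ka.li.ski:.li.gem.do:.ga:.mi.ˈgle:.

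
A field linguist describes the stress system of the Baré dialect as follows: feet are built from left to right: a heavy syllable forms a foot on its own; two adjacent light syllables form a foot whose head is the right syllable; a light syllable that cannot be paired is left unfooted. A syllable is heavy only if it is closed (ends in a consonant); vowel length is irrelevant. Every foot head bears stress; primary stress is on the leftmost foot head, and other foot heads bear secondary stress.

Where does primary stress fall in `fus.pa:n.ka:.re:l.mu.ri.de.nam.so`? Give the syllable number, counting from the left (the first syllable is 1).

1

Weights: 1 fus H, 2 pa:n H, 3 ka: L, 4 re:l H, 5 mu L, 6 ri L, 7 de L, 8 nam H, 9 so L.
Parse left to right (heavy = foot alone; LL = one foot; stranded L unfooted): (ˈfus) (ˈpa:n) ka: (ˈre:l) (mu.ˈri) de (ˈnam) so.
Foot heads: 1, 2, 4, 6, 8.
Primary stress on the leftmost head = syllable 1.
Primary stress: syllable 1 → ˈfus.pa:n.ka:.re:l.mu.ri.de.nam.so.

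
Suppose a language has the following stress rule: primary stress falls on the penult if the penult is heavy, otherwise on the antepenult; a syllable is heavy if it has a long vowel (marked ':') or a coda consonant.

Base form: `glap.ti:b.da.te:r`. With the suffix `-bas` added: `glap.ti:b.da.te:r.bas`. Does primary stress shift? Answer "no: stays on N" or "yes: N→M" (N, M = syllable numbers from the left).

Base `glap.ti:b.da.te:r` (4 syllables):
  Weights: 2 ti:b H, 3 da L, 4 te:r H.
  The penult (syllable 3, da) is light, so stress falls on the antepenult (syllable 2, ti:b).
  → primary stress on syllable 2.
Suffixed `glap.ti:b.da.te:r.bas` (5 syllables):
  Weights: 3 da L, 4 te:r H, 5 bas H.
  The penult (syllable 4, te:r) is heavy, so it takes stress.
  → primary stress on syllable 4.

yes: 2→4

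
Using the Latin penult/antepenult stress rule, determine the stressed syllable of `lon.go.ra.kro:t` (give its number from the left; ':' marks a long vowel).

Classical Latin: stress the penult if heavy (long vowel or closed), else the antepenult.
Weights: 2 go L, 3 ra L, 4 kro:t H.
The penult (syllable 3, ra) is light, so stress falls on the antepenult (syllable 2, go).
Stress on syllable 2: lon.ˈgo.ra.kro:t.

2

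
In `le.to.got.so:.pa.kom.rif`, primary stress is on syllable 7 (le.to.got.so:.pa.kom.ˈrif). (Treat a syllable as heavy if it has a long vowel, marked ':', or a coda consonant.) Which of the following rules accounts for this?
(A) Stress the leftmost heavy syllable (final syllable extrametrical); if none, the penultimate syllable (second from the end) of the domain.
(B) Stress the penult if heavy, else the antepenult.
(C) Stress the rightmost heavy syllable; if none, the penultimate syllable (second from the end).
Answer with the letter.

Rule A → syllable 3 (observed: 7).
Rule B → syllable 6 (observed: 7).
Rule C → syllable 7 ✓.

C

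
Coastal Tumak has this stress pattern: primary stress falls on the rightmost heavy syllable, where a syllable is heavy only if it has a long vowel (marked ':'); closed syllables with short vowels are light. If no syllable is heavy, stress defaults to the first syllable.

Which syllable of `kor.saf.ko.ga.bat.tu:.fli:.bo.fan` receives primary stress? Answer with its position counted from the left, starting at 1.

7

Weights: 1 kor L, 2 saf L, 3 ko L, 4 ga L, 5 bat L, 6 tu: H, 7 fli: H, 8 bo L, 9 fan L.
Heavy syllables in the domain: 6, 7. The rightmost is syllable 7 (fli:).
Primary stress: syllable 7 → kor.saf.ko.ga.bat.tu:.ˈfli:.bo.fan.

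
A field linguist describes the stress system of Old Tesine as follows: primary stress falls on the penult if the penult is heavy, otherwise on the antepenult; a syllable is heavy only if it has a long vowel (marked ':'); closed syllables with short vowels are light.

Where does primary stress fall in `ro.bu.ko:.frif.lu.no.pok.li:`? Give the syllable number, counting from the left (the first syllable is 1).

Weights: 6 no L, 7 pok L, 8 li: H.
The penult (syllable 7, pok) is light, so stress falls on the antepenult (syllable 6, no).
Primary stress: syllable 6 → ro.bu.ko:.frif.lu.ˈno.pok.li:.

6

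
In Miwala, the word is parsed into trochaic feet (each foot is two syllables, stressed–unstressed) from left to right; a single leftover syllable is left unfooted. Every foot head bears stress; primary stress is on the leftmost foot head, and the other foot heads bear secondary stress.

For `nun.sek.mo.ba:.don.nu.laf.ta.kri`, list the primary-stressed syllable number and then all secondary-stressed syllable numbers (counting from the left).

Parse left to right into trochaic (ˈσσ) feet: (ˈnun.sek) (ˈmo.ba:) (ˈdon.nu) (ˈlaf.ta) kri. Syllable 9 is left unfooted.
Foot heads (stressed positions): 1, 3, 5, 7.
End Rule Leftmost: primary stress on the leftmost head = syllable 1.
Secondary stress on 3, 5, 7: ˈnun.sek.ˌmo.ba:.ˌdon.nu.ˌlaf.ta.kri.

primary 1, secondary 3, 5, 7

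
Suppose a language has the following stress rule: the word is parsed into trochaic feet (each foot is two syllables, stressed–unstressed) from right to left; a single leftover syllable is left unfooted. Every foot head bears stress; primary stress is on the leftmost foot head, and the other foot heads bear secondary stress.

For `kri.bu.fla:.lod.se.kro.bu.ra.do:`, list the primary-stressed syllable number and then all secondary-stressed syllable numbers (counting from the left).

Parse right to left into trochaic (ˈσσ) feet: kri (ˈbu.fla:) (ˈlod.se) (ˈkro.bu) (ˈra.do:). Syllable 1 is left unfooted.
Foot heads (stressed positions): 2, 4, 6, 8.
End Rule Leftmost: primary stress on the leftmost head = syllable 2.
Secondary stress on 4, 6, 8: kri.ˈbu.fla:.ˌlod.se.ˌkro.bu.ˌra.do:.

primary 2, secondary 4, 6, 8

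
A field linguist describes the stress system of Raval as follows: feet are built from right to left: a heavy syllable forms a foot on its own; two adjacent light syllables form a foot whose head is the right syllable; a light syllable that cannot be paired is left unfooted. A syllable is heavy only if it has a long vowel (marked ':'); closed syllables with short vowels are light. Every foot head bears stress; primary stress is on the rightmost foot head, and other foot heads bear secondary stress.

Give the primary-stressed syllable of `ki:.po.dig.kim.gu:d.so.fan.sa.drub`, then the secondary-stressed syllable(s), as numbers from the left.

Weights: 1 ki: H, 2 po L, 3 dig L, 4 kim L, 5 gu:d H, 6 so L, 7 fan L, 8 sa L, 9 drub L.
Parse right to left (heavy = foot alone; LL = one foot; stranded L unfooted): (ˈki:) po (dig.ˈkim) (ˈgu:d) (so.ˈfan) (sa.ˈdrub).
Foot heads: 1, 4, 5, 7, 9.
Primary stress on the rightmost head = syllable 9.
Secondary stress on 1, 4, 5, 7: ˌki:.po.dig.ˌkim.ˌgu:d.so.ˌfan.sa.ˈdrub.

primary 9, secondary 1, 4, 5, 7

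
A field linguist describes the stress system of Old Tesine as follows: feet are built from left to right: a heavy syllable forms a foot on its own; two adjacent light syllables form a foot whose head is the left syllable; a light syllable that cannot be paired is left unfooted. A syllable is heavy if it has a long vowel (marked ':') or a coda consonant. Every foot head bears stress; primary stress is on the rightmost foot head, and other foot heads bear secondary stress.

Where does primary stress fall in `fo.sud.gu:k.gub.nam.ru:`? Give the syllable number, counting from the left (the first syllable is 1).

Weights: 1 fo L, 2 sud H, 3 gu:k H, 4 gub H, 5 nam H, 6 ru: H.
Parse left to right (heavy = foot alone; LL = one foot; stranded L unfooted): fo (ˈsud) (ˈgu:k) (ˈgub) (ˈnam) (ˈru:).
Foot heads: 2, 3, 4, 5, 6.
Primary stress on the rightmost head = syllable 6.
Primary stress: syllable 6 → fo.sud.gu:k.gub.nam.ˈru:.

6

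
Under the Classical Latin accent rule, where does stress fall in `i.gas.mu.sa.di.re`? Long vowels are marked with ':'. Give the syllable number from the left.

4

Classical Latin: stress the penult if heavy (long vowel or closed), else the antepenult.
Weights: 4 sa L, 5 di L, 6 re L.
The penult (syllable 5, di) is light, so stress falls on the antepenult (syllable 4, sa).
Stress on syllable 4: i.gas.mu.ˈsa.di.re.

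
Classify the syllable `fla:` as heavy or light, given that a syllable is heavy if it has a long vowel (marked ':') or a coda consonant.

`fla:`: long vowel, open (no coda). Long vowel → heavy.

heavy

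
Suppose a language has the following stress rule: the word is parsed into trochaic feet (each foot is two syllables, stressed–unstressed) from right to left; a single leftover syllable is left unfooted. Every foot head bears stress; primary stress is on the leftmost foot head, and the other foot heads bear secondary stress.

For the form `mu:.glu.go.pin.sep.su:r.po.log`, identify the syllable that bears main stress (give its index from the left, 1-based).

1

Parse right to left into trochaic (ˈσσ) feet: (ˈmu:.glu) (ˈgo.pin) (ˈsep.su:r) (ˈpo.log).
Foot heads (stressed positions): 1, 3, 5, 7.
End Rule Leftmost: primary stress on the leftmost head = syllable 1.
Primary stress: syllable 1 → ˈmu:.glu.go.pin.sep.su:r.po.log.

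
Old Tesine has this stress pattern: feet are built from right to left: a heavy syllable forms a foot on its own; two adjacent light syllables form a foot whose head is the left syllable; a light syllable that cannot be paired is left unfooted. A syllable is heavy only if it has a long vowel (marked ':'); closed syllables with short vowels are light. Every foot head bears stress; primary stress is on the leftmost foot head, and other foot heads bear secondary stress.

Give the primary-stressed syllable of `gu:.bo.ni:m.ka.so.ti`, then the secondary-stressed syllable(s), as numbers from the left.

primary 1, secondary 3, 5

Weights: 1 gu: H, 2 bo L, 3 ni:m H, 4 ka L, 5 so L, 6 ti L.
Parse right to left (heavy = foot alone; LL = one foot; stranded L unfooted): (ˈgu:) bo (ˈni:m) ka (ˈso.ti).
Foot heads: 1, 3, 5.
Primary stress on the leftmost head = syllable 1.
Secondary stress on 3, 5: ˈgu:.bo.ˌni:m.ka.ˌso.ti.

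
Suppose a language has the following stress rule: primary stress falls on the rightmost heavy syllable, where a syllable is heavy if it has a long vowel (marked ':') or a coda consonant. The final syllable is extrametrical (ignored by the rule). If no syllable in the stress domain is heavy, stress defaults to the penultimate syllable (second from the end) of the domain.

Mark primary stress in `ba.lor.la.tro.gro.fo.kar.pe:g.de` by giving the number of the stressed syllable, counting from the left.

8

The final syllable (9, de) is extrametrical; the stress domain is syllables 1–8.
Weights: 1 ba L, 2 lor H, 3 la L, 4 tro L, 5 gro L, 6 fo L, 7 kar H, 8 pe:g H.
Heavy syllables in the domain: 2, 7, 8. The rightmost is syllable 8 (pe:g).
Primary stress: syllable 8 → ba.lor.la.tro.gro.fo.kar.ˈpe:g.de.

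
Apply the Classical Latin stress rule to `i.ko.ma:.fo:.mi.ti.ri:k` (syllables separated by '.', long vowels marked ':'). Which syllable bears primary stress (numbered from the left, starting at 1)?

Classical Latin: stress the penult if heavy (long vowel or closed), else the antepenult.
Weights: 5 mi L, 6 ti L, 7 ri:k H.
The penult (syllable 6, ti) is light, so stress falls on the antepenult (syllable 5, mi).
Stress on syllable 5: i.ko.ma:.fo:.ˈmi.ti.ri:k.

5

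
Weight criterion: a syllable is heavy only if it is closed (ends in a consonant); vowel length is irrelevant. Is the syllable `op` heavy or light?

heavy

`op`: short vowel, closed (coda /p/). Closed (coda /p/) → heavy.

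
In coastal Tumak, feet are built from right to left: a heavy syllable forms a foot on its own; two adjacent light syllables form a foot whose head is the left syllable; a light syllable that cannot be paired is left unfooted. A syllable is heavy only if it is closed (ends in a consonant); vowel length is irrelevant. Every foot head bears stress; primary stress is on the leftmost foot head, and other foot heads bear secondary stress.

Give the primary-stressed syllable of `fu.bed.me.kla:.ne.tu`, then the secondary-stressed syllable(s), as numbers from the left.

Weights: 1 fu L, 2 bed H, 3 me L, 4 kla: L, 5 ne L, 6 tu L.
Parse right to left (heavy = foot alone; LL = one foot; stranded L unfooted): fu (ˈbed) (ˈme.kla:) (ˈne.tu).
Foot heads: 2, 3, 5.
Primary stress on the leftmost head = syllable 2.
Secondary stress on 3, 5: fu.ˈbed.ˌme.kla:.ˌne.tu.

primary 2, secondary 3, 5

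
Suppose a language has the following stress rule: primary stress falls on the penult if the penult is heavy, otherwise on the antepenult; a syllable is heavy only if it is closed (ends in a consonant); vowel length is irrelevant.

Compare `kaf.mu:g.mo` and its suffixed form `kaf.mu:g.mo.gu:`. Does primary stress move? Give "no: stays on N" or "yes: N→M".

Base `kaf.mu:g.mo` (3 syllables):
  Weights: 1 kaf H, 2 mu:g H, 3 mo L.
  The penult (syllable 2, mu:g) is heavy, so it takes stress.
  → primary stress on syllable 2.
Suffixed `kaf.mu:g.mo.gu:` (4 syllables):
  Weights: 2 mu:g H, 3 mo L, 4 gu: L.
  The penult (syllable 3, mo) is light, so stress falls on the antepenult (syllable 2, mu:g).
  → primary stress on syllable 2.

no: stays on 2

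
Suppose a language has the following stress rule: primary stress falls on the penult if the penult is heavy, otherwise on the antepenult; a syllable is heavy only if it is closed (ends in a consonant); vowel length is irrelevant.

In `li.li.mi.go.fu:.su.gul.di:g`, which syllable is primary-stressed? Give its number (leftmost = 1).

Weights: 6 su L, 7 gul H, 8 di:g H.
The penult (syllable 7, gul) is heavy, so it takes stress.
Primary stress: syllable 7 → li.li.mi.go.fu:.su.ˈgul.di:g.

7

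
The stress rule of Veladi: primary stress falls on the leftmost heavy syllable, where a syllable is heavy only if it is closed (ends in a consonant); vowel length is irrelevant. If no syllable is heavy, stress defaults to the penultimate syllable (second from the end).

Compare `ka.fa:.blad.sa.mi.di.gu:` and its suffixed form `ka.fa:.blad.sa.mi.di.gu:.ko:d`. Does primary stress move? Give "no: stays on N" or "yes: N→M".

Base `ka.fa:.blad.sa.mi.di.gu:` (7 syllables):
  Weights: 1 ka L, 2 fa: L, 3 blad H, 4 sa L, 5 mi L, 6 di L, 7 gu: L.
  Heavy syllables in the domain: 3. The leftmost is syllable 3 (blad).
  → primary stress on syllable 3.
Suffixed `ka.fa:.blad.sa.mi.di.gu:.ko:d` (8 syllables):
  Weights: 1 ka L, 2 fa: L, 3 blad H, 4 sa L, 5 mi L, 6 di L, 7 gu: L, 8 ko:d H.
  Heavy syllables in the domain: 3, 8. The leftmost is syllable 3 (blad).
  → primary stress on syllable 3.

no: stays on 3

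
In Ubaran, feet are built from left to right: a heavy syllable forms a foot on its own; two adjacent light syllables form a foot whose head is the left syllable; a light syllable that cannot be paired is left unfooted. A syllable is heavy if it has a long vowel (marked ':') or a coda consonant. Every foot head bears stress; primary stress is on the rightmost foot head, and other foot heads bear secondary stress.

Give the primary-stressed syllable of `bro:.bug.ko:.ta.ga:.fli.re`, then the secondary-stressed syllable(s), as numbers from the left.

Weights: 1 bro: H, 2 bug H, 3 ko: H, 4 ta L, 5 ga: H, 6 fli L, 7 re L.
Parse left to right (heavy = foot alone; LL = one foot; stranded L unfooted): (ˈbro:) (ˈbug) (ˈko:) ta (ˈga:) (ˈfli.re).
Foot heads: 1, 2, 3, 5, 6.
Primary stress on the rightmost head = syllable 6.
Secondary stress on 1, 2, 3, 5: ˌbro:.ˌbug.ˌko:.ta.ˌga:.ˈfli.re.

primary 6, secondary 1, 2, 3, 5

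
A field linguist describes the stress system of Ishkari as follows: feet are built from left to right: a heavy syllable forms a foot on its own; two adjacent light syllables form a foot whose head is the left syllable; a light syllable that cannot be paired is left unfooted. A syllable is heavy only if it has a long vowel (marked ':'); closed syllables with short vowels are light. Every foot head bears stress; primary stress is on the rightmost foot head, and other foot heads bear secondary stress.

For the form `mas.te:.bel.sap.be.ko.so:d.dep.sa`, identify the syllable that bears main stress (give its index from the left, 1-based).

Weights: 1 mas L, 2 te: H, 3 bel L, 4 sap L, 5 be L, 6 ko L, 7 so:d H, 8 dep L, 9 sa L.
Parse left to right (heavy = foot alone; LL = one foot; stranded L unfooted): mas (ˈte:) (ˈbel.sap) (ˈbe.ko) (ˈso:d) (ˈdep.sa).
Foot heads: 2, 3, 5, 7, 8.
Primary stress on the rightmost head = syllable 8.
Primary stress: syllable 8 → mas.te:.bel.sap.be.ko.so:d.ˈdep.sa.

8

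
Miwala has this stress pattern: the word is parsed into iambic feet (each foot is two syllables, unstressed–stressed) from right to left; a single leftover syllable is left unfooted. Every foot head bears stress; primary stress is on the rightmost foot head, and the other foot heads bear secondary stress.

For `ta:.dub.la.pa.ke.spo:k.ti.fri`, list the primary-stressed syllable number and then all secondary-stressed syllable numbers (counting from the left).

primary 8, secondary 2, 4, 6

Parse right to left into iambic (σˈσ) feet: (ta:.ˈdub) (la.ˈpa) (ke.ˈspo:k) (ti.ˈfri).
Foot heads (stressed positions): 2, 4, 6, 8.
End Rule Rightmost: primary stress on the rightmost head = syllable 8.
Secondary stress on 2, 4, 6: ta:.ˌdub.la.ˌpa.ke.ˌspo:k.ti.ˈfri.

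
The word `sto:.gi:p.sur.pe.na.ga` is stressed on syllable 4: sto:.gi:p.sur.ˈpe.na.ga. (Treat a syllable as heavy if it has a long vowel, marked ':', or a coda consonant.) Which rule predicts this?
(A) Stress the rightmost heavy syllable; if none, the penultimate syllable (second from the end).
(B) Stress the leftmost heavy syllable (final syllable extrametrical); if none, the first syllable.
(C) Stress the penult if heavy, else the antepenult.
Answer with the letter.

Rule A → syllable 3 (observed: 4).
Rule B → syllable 1 (observed: 4).
Rule C → syllable 4 ✓.

C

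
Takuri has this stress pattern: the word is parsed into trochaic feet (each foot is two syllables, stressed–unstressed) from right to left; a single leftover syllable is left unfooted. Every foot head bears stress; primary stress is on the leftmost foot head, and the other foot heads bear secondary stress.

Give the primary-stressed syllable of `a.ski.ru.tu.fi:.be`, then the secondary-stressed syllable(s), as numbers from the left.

Parse right to left into trochaic (ˈσσ) feet: (ˈa.ski) (ˈru.tu) (ˈfi:.be).
Foot heads (stressed positions): 1, 3, 5.
End Rule Leftmost: primary stress on the leftmost head = syllable 1.
Secondary stress on 3, 5: ˈa.ski.ˌru.tu.ˌfi:.be.

primary 1, secondary 3, 5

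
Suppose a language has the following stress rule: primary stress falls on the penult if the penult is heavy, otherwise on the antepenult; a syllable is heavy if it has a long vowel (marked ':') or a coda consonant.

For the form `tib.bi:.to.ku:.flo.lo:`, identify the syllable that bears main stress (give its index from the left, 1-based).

Weights: 4 ku: H, 5 flo L, 6 lo: H.
The penult (syllable 5, flo) is light, so stress falls on the antepenult (syllable 4, ku:).
Primary stress: syllable 4 → tib.bi:.to.ˈku:.flo.lo:.

4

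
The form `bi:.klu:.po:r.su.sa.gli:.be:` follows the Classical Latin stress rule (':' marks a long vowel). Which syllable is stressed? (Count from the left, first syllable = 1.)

6

Classical Latin: stress the penult if heavy (long vowel or closed), else the antepenult.
Weights: 5 sa L, 6 gli: H, 7 be: H.
The penult (syllable 6, gli:) is heavy, so it takes stress.
Stress on syllable 6: bi:.klu:.po:r.su.sa.ˈgli:.be:.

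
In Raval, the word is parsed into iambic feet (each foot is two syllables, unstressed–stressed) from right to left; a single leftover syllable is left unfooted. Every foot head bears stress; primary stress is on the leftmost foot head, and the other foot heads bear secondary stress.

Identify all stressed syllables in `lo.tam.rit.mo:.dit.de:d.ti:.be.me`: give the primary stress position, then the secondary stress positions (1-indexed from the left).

primary 3, secondary 5, 7, 9

Parse right to left into iambic (σˈσ) feet: lo (tam.ˈrit) (mo:.ˈdit) (de:d.ˈti:) (be.ˈme). Syllable 1 is left unfooted.
Foot heads (stressed positions): 3, 5, 7, 9.
End Rule Leftmost: primary stress on the leftmost head = syllable 3.
Secondary stress on 5, 7, 9: lo.tam.ˈrit.mo:.ˌdit.de:d.ˌti:.be.ˌme.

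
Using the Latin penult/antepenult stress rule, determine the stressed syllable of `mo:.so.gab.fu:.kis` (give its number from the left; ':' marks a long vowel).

4

Classical Latin: stress the penult if heavy (long vowel or closed), else the antepenult.
Weights: 3 gab H, 4 fu: H, 5 kis H.
The penult (syllable 4, fu:) is heavy, so it takes stress.
Stress on syllable 4: mo:.so.gab.ˈfu:.kis.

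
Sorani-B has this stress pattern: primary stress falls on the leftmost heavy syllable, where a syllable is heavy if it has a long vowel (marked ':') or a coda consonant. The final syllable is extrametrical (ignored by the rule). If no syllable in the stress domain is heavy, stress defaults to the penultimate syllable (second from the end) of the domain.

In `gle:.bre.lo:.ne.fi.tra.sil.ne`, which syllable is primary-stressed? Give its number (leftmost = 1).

1

The final syllable (8, ne) is extrametrical; the stress domain is syllables 1–7.
Weights: 1 gle: H, 2 bre L, 3 lo: H, 4 ne L, 5 fi L, 6 tra L, 7 sil H.
Heavy syllables in the domain: 1, 3, 7. The leftmost is syllable 1 (gle:).
Primary stress: syllable 1 → ˈgle:.bre.lo:.ne.fi.tra.sil.ne.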